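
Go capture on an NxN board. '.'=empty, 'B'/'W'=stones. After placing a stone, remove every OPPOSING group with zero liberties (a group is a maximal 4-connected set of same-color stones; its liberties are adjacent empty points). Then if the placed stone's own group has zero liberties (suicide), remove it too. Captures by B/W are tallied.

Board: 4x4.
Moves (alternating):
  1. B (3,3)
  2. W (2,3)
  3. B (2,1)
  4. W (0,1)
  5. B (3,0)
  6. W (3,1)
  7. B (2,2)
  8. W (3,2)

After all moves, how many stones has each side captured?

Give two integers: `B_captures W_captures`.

Move 1: B@(3,3) -> caps B=0 W=0
Move 2: W@(2,3) -> caps B=0 W=0
Move 3: B@(2,1) -> caps B=0 W=0
Move 4: W@(0,1) -> caps B=0 W=0
Move 5: B@(3,0) -> caps B=0 W=0
Move 6: W@(3,1) -> caps B=0 W=0
Move 7: B@(2,2) -> caps B=0 W=0
Move 8: W@(3,2) -> caps B=0 W=1

Answer: 0 1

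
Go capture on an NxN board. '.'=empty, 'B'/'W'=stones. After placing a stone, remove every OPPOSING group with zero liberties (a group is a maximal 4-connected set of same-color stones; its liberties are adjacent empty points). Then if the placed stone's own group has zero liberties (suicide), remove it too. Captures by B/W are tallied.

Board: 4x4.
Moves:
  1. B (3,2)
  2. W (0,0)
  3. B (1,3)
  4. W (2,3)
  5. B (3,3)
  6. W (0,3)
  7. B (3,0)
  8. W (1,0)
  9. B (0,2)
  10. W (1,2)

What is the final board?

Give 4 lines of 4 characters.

Answer: W.B.
W.WB
...W
B.BB

Derivation:
Move 1: B@(3,2) -> caps B=0 W=0
Move 2: W@(0,0) -> caps B=0 W=0
Move 3: B@(1,3) -> caps B=0 W=0
Move 4: W@(2,3) -> caps B=0 W=0
Move 5: B@(3,3) -> caps B=0 W=0
Move 6: W@(0,3) -> caps B=0 W=0
Move 7: B@(3,0) -> caps B=0 W=0
Move 8: W@(1,0) -> caps B=0 W=0
Move 9: B@(0,2) -> caps B=1 W=0
Move 10: W@(1,2) -> caps B=1 W=0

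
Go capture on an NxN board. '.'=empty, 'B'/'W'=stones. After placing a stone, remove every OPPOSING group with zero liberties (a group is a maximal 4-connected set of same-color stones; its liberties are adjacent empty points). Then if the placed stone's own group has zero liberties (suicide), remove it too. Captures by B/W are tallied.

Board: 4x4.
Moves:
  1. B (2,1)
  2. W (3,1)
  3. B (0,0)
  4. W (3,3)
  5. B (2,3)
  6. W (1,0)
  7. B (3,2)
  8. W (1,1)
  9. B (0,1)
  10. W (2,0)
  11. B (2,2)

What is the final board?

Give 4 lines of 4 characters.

Answer: BB..
WW..
WBBB
.WB.

Derivation:
Move 1: B@(2,1) -> caps B=0 W=0
Move 2: W@(3,1) -> caps B=0 W=0
Move 3: B@(0,0) -> caps B=0 W=0
Move 4: W@(3,3) -> caps B=0 W=0
Move 5: B@(2,3) -> caps B=0 W=0
Move 6: W@(1,0) -> caps B=0 W=0
Move 7: B@(3,2) -> caps B=1 W=0
Move 8: W@(1,1) -> caps B=1 W=0
Move 9: B@(0,1) -> caps B=1 W=0
Move 10: W@(2,0) -> caps B=1 W=0
Move 11: B@(2,2) -> caps B=1 W=0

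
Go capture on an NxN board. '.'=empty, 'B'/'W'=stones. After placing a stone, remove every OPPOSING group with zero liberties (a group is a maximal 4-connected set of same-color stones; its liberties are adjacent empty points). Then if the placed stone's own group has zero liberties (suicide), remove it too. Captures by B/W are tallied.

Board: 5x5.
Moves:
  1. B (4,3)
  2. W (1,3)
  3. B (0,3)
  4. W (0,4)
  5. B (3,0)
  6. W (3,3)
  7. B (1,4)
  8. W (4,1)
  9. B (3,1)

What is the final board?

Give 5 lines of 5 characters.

Move 1: B@(4,3) -> caps B=0 W=0
Move 2: W@(1,3) -> caps B=0 W=0
Move 3: B@(0,3) -> caps B=0 W=0
Move 4: W@(0,4) -> caps B=0 W=0
Move 5: B@(3,0) -> caps B=0 W=0
Move 6: W@(3,3) -> caps B=0 W=0
Move 7: B@(1,4) -> caps B=1 W=0
Move 8: W@(4,1) -> caps B=1 W=0
Move 9: B@(3,1) -> caps B=1 W=0

Answer: ...B.
...WB
.....
BB.W.
.W.B.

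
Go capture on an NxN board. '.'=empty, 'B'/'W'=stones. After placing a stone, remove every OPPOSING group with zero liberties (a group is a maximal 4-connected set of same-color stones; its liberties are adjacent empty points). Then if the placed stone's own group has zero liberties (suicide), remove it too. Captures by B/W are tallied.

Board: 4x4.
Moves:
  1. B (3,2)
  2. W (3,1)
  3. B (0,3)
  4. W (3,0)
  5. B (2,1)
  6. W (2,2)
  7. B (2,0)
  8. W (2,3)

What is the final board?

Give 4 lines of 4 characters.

Move 1: B@(3,2) -> caps B=0 W=0
Move 2: W@(3,1) -> caps B=0 W=0
Move 3: B@(0,3) -> caps B=0 W=0
Move 4: W@(3,0) -> caps B=0 W=0
Move 5: B@(2,1) -> caps B=0 W=0
Move 6: W@(2,2) -> caps B=0 W=0
Move 7: B@(2,0) -> caps B=2 W=0
Move 8: W@(2,3) -> caps B=2 W=0

Answer: ...B
....
BBWW
..B.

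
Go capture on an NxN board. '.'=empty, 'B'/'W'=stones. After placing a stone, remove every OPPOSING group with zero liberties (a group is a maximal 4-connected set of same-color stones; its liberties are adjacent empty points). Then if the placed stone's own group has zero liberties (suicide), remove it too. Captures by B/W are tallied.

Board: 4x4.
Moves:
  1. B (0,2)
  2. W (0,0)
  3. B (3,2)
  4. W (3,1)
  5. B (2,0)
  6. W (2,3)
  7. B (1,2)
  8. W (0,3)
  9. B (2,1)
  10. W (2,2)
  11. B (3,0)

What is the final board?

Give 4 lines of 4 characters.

Move 1: B@(0,2) -> caps B=0 W=0
Move 2: W@(0,0) -> caps B=0 W=0
Move 3: B@(3,2) -> caps B=0 W=0
Move 4: W@(3,1) -> caps B=0 W=0
Move 5: B@(2,0) -> caps B=0 W=0
Move 6: W@(2,3) -> caps B=0 W=0
Move 7: B@(1,2) -> caps B=0 W=0
Move 8: W@(0,3) -> caps B=0 W=0
Move 9: B@(2,1) -> caps B=0 W=0
Move 10: W@(2,2) -> caps B=0 W=0
Move 11: B@(3,0) -> caps B=1 W=0

Answer: W.BW
..B.
BBWW
B.B.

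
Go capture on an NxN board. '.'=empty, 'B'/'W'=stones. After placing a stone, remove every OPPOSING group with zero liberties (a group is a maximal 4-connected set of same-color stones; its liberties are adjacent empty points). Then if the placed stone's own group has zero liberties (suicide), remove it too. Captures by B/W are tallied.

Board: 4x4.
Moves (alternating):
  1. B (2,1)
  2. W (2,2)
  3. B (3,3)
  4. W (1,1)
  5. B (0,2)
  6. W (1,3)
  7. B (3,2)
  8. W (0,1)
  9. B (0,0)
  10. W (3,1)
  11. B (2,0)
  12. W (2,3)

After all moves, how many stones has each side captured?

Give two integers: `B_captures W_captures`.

Answer: 0 2

Derivation:
Move 1: B@(2,1) -> caps B=0 W=0
Move 2: W@(2,2) -> caps B=0 W=0
Move 3: B@(3,3) -> caps B=0 W=0
Move 4: W@(1,1) -> caps B=0 W=0
Move 5: B@(0,2) -> caps B=0 W=0
Move 6: W@(1,3) -> caps B=0 W=0
Move 7: B@(3,2) -> caps B=0 W=0
Move 8: W@(0,1) -> caps B=0 W=0
Move 9: B@(0,0) -> caps B=0 W=0
Move 10: W@(3,1) -> caps B=0 W=0
Move 11: B@(2,0) -> caps B=0 W=0
Move 12: W@(2,3) -> caps B=0 W=2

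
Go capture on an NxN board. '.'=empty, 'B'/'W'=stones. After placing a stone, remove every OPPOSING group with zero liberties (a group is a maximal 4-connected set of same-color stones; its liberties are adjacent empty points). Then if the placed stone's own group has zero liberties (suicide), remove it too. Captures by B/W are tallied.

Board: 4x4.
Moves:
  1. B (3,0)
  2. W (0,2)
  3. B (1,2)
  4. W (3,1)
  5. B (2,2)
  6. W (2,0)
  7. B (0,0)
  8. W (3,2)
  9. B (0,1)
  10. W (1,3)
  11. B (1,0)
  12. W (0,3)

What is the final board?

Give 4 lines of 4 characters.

Answer: BBWW
B.BW
W.B.
.WW.

Derivation:
Move 1: B@(3,0) -> caps B=0 W=0
Move 2: W@(0,2) -> caps B=0 W=0
Move 3: B@(1,2) -> caps B=0 W=0
Move 4: W@(3,1) -> caps B=0 W=0
Move 5: B@(2,2) -> caps B=0 W=0
Move 6: W@(2,0) -> caps B=0 W=1
Move 7: B@(0,0) -> caps B=0 W=1
Move 8: W@(3,2) -> caps B=0 W=1
Move 9: B@(0,1) -> caps B=0 W=1
Move 10: W@(1,3) -> caps B=0 W=1
Move 11: B@(1,0) -> caps B=0 W=1
Move 12: W@(0,3) -> caps B=0 W=1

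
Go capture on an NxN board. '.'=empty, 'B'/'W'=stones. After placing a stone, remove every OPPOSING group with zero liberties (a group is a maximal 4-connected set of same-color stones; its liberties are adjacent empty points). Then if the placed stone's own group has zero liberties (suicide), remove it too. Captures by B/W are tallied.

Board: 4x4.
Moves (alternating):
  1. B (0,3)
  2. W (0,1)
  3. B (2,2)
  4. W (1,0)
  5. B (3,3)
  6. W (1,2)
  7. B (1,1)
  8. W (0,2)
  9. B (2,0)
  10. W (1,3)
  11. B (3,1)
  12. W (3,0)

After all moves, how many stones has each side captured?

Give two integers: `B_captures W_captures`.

Answer: 0 1

Derivation:
Move 1: B@(0,3) -> caps B=0 W=0
Move 2: W@(0,1) -> caps B=0 W=0
Move 3: B@(2,2) -> caps B=0 W=0
Move 4: W@(1,0) -> caps B=0 W=0
Move 5: B@(3,3) -> caps B=0 W=0
Move 6: W@(1,2) -> caps B=0 W=0
Move 7: B@(1,1) -> caps B=0 W=0
Move 8: W@(0,2) -> caps B=0 W=0
Move 9: B@(2,0) -> caps B=0 W=0
Move 10: W@(1,3) -> caps B=0 W=1
Move 11: B@(3,1) -> caps B=0 W=1
Move 12: W@(3,0) -> caps B=0 W=1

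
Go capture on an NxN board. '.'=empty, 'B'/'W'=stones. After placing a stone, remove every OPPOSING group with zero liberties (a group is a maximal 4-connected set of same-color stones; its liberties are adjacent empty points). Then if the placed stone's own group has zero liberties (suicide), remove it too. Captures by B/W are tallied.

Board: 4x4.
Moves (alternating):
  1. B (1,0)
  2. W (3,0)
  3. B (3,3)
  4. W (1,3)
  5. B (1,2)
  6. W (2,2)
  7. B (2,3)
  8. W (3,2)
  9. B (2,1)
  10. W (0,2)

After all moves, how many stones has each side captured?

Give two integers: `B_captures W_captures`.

Answer: 0 2

Derivation:
Move 1: B@(1,0) -> caps B=0 W=0
Move 2: W@(3,0) -> caps B=0 W=0
Move 3: B@(3,3) -> caps B=0 W=0
Move 4: W@(1,3) -> caps B=0 W=0
Move 5: B@(1,2) -> caps B=0 W=0
Move 6: W@(2,2) -> caps B=0 W=0
Move 7: B@(2,3) -> caps B=0 W=0
Move 8: W@(3,2) -> caps B=0 W=2
Move 9: B@(2,1) -> caps B=0 W=2
Move 10: W@(0,2) -> caps B=0 W=2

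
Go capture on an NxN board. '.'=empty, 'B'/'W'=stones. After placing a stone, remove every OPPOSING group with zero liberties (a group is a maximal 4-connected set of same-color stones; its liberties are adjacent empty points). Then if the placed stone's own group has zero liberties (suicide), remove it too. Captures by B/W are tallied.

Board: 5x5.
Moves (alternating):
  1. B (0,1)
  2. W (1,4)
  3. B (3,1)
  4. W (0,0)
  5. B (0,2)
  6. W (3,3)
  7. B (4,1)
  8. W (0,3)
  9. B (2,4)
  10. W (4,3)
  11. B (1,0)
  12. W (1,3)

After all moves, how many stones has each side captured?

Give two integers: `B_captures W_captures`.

Move 1: B@(0,1) -> caps B=0 W=0
Move 2: W@(1,4) -> caps B=0 W=0
Move 3: B@(3,1) -> caps B=0 W=0
Move 4: W@(0,0) -> caps B=0 W=0
Move 5: B@(0,2) -> caps B=0 W=0
Move 6: W@(3,3) -> caps B=0 W=0
Move 7: B@(4,1) -> caps B=0 W=0
Move 8: W@(0,3) -> caps B=0 W=0
Move 9: B@(2,4) -> caps B=0 W=0
Move 10: W@(4,3) -> caps B=0 W=0
Move 11: B@(1,0) -> caps B=1 W=0
Move 12: W@(1,3) -> caps B=1 W=0

Answer: 1 0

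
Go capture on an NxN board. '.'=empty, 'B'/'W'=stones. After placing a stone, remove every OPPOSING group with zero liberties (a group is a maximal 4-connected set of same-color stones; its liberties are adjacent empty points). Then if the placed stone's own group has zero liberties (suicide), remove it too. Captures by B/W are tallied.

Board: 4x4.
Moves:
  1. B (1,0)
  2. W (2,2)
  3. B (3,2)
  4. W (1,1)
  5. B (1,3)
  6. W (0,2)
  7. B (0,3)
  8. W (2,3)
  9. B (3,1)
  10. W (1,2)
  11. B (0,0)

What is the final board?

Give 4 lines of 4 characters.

Answer: B.W.
BWW.
..WW
.BB.

Derivation:
Move 1: B@(1,0) -> caps B=0 W=0
Move 2: W@(2,2) -> caps B=0 W=0
Move 3: B@(3,2) -> caps B=0 W=0
Move 4: W@(1,1) -> caps B=0 W=0
Move 5: B@(1,3) -> caps B=0 W=0
Move 6: W@(0,2) -> caps B=0 W=0
Move 7: B@(0,3) -> caps B=0 W=0
Move 8: W@(2,3) -> caps B=0 W=0
Move 9: B@(3,1) -> caps B=0 W=0
Move 10: W@(1,2) -> caps B=0 W=2
Move 11: B@(0,0) -> caps B=0 W=2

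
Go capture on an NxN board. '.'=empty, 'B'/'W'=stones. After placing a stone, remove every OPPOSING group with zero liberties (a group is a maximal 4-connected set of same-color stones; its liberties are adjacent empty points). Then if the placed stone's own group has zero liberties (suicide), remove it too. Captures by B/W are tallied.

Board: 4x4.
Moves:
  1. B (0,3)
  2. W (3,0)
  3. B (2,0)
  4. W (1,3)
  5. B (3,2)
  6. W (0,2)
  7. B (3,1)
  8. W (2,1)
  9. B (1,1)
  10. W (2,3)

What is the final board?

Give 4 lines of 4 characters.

Move 1: B@(0,3) -> caps B=0 W=0
Move 2: W@(3,0) -> caps B=0 W=0
Move 3: B@(2,0) -> caps B=0 W=0
Move 4: W@(1,3) -> caps B=0 W=0
Move 5: B@(3,2) -> caps B=0 W=0
Move 6: W@(0,2) -> caps B=0 W=1
Move 7: B@(3,1) -> caps B=1 W=1
Move 8: W@(2,1) -> caps B=1 W=1
Move 9: B@(1,1) -> caps B=1 W=1
Move 10: W@(2,3) -> caps B=1 W=1

Answer: ..W.
.B.W
BW.W
.BB.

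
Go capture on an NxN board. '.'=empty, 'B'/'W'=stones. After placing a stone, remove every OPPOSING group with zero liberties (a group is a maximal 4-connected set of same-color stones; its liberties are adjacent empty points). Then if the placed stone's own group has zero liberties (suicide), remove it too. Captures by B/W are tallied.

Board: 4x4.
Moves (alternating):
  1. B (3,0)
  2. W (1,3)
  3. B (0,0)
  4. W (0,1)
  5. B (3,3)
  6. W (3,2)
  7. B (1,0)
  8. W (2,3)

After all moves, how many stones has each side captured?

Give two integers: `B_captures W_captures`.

Move 1: B@(3,0) -> caps B=0 W=0
Move 2: W@(1,3) -> caps B=0 W=0
Move 3: B@(0,0) -> caps B=0 W=0
Move 4: W@(0,1) -> caps B=0 W=0
Move 5: B@(3,3) -> caps B=0 W=0
Move 6: W@(3,2) -> caps B=0 W=0
Move 7: B@(1,0) -> caps B=0 W=0
Move 8: W@(2,3) -> caps B=0 W=1

Answer: 0 1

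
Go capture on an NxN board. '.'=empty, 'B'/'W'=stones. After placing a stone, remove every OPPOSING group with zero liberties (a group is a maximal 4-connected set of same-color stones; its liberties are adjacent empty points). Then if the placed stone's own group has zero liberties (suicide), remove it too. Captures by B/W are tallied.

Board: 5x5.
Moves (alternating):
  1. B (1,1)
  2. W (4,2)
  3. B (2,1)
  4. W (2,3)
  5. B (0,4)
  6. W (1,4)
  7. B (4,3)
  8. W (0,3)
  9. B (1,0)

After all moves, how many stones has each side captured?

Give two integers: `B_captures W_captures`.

Move 1: B@(1,1) -> caps B=0 W=0
Move 2: W@(4,2) -> caps B=0 W=0
Move 3: B@(2,1) -> caps B=0 W=0
Move 4: W@(2,3) -> caps B=0 W=0
Move 5: B@(0,4) -> caps B=0 W=0
Move 6: W@(1,4) -> caps B=0 W=0
Move 7: B@(4,3) -> caps B=0 W=0
Move 8: W@(0,3) -> caps B=0 W=1
Move 9: B@(1,0) -> caps B=0 W=1

Answer: 0 1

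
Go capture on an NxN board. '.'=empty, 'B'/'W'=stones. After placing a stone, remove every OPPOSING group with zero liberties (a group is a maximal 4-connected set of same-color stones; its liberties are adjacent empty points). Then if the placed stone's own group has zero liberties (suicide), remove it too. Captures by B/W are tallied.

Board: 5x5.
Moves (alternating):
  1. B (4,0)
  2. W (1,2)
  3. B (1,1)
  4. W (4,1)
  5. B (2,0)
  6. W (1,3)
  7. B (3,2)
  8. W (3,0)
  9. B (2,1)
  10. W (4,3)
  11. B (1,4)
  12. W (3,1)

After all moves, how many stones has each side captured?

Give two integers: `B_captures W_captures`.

Answer: 0 1

Derivation:
Move 1: B@(4,0) -> caps B=0 W=0
Move 2: W@(1,2) -> caps B=0 W=0
Move 3: B@(1,1) -> caps B=0 W=0
Move 4: W@(4,1) -> caps B=0 W=0
Move 5: B@(2,0) -> caps B=0 W=0
Move 6: W@(1,3) -> caps B=0 W=0
Move 7: B@(3,2) -> caps B=0 W=0
Move 8: W@(3,0) -> caps B=0 W=1
Move 9: B@(2,1) -> caps B=0 W=1
Move 10: W@(4,3) -> caps B=0 W=1
Move 11: B@(1,4) -> caps B=0 W=1
Move 12: W@(3,1) -> caps B=0 W=1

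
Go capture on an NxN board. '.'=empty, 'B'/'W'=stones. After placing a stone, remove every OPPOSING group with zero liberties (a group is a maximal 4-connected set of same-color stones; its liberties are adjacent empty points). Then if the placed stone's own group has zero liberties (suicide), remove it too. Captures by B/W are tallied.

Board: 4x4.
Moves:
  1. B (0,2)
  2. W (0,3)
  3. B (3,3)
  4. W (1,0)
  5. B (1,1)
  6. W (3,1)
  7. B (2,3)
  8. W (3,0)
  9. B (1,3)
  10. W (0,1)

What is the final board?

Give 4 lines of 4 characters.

Move 1: B@(0,2) -> caps B=0 W=0
Move 2: W@(0,3) -> caps B=0 W=0
Move 3: B@(3,3) -> caps B=0 W=0
Move 4: W@(1,0) -> caps B=0 W=0
Move 5: B@(1,1) -> caps B=0 W=0
Move 6: W@(3,1) -> caps B=0 W=0
Move 7: B@(2,3) -> caps B=0 W=0
Move 8: W@(3,0) -> caps B=0 W=0
Move 9: B@(1,3) -> caps B=1 W=0
Move 10: W@(0,1) -> caps B=1 W=0

Answer: .WB.
WB.B
...B
WW.B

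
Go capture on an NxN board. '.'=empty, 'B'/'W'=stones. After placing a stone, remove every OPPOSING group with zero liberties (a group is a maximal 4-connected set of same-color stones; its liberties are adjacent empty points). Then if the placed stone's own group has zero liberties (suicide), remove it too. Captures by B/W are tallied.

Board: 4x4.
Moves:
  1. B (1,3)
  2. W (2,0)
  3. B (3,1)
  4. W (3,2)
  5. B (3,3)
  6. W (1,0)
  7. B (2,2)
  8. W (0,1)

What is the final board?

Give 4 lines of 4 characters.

Move 1: B@(1,3) -> caps B=0 W=0
Move 2: W@(2,0) -> caps B=0 W=0
Move 3: B@(3,1) -> caps B=0 W=0
Move 4: W@(3,2) -> caps B=0 W=0
Move 5: B@(3,3) -> caps B=0 W=0
Move 6: W@(1,0) -> caps B=0 W=0
Move 7: B@(2,2) -> caps B=1 W=0
Move 8: W@(0,1) -> caps B=1 W=0

Answer: .W..
W..B
W.B.
.B.B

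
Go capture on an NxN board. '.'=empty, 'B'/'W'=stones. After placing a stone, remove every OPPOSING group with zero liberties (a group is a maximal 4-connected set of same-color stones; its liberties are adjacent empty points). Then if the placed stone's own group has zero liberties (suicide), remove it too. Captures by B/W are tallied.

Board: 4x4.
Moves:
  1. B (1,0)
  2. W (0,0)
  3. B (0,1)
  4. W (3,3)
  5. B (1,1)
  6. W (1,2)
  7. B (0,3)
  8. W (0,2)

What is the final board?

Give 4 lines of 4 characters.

Move 1: B@(1,0) -> caps B=0 W=0
Move 2: W@(0,0) -> caps B=0 W=0
Move 3: B@(0,1) -> caps B=1 W=0
Move 4: W@(3,3) -> caps B=1 W=0
Move 5: B@(1,1) -> caps B=1 W=0
Move 6: W@(1,2) -> caps B=1 W=0
Move 7: B@(0,3) -> caps B=1 W=0
Move 8: W@(0,2) -> caps B=1 W=0

Answer: .BWB
BBW.
....
...W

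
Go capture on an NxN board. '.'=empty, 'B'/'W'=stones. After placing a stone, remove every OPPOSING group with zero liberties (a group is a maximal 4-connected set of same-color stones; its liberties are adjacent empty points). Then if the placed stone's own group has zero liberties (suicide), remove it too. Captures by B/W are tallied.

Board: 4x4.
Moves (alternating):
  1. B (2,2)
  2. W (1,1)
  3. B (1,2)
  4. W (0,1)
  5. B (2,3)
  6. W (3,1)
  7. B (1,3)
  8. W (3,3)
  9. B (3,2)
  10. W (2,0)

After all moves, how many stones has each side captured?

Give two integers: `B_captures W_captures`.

Move 1: B@(2,2) -> caps B=0 W=0
Move 2: W@(1,1) -> caps B=0 W=0
Move 3: B@(1,2) -> caps B=0 W=0
Move 4: W@(0,1) -> caps B=0 W=0
Move 5: B@(2,3) -> caps B=0 W=0
Move 6: W@(3,1) -> caps B=0 W=0
Move 7: B@(1,3) -> caps B=0 W=0
Move 8: W@(3,3) -> caps B=0 W=0
Move 9: B@(3,2) -> caps B=1 W=0
Move 10: W@(2,0) -> caps B=1 W=0

Answer: 1 0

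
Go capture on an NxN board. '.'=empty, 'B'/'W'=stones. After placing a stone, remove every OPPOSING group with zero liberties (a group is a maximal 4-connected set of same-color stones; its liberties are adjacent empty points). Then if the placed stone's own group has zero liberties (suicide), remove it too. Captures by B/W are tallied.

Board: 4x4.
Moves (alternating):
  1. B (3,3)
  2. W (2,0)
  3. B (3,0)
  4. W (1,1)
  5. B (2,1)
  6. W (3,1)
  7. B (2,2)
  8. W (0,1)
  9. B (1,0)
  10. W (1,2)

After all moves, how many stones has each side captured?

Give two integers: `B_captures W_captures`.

Move 1: B@(3,3) -> caps B=0 W=0
Move 2: W@(2,0) -> caps B=0 W=0
Move 3: B@(3,0) -> caps B=0 W=0
Move 4: W@(1,1) -> caps B=0 W=0
Move 5: B@(2,1) -> caps B=0 W=0
Move 6: W@(3,1) -> caps B=0 W=1
Move 7: B@(2,2) -> caps B=0 W=1
Move 8: W@(0,1) -> caps B=0 W=1
Move 9: B@(1,0) -> caps B=0 W=1
Move 10: W@(1,2) -> caps B=0 W=1

Answer: 0 1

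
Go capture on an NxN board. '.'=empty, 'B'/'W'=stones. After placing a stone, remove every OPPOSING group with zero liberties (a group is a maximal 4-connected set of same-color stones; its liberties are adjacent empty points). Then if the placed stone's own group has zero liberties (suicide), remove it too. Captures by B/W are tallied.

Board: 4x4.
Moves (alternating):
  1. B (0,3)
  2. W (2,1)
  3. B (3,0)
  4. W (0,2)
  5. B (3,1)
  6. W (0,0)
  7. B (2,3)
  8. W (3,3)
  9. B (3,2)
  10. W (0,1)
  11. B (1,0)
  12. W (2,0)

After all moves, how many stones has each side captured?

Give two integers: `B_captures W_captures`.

Answer: 1 0

Derivation:
Move 1: B@(0,3) -> caps B=0 W=0
Move 2: W@(2,1) -> caps B=0 W=0
Move 3: B@(3,0) -> caps B=0 W=0
Move 4: W@(0,2) -> caps B=0 W=0
Move 5: B@(3,1) -> caps B=0 W=0
Move 6: W@(0,0) -> caps B=0 W=0
Move 7: B@(2,3) -> caps B=0 W=0
Move 8: W@(3,3) -> caps B=0 W=0
Move 9: B@(3,2) -> caps B=1 W=0
Move 10: W@(0,1) -> caps B=1 W=0
Move 11: B@(1,0) -> caps B=1 W=0
Move 12: W@(2,0) -> caps B=1 W=0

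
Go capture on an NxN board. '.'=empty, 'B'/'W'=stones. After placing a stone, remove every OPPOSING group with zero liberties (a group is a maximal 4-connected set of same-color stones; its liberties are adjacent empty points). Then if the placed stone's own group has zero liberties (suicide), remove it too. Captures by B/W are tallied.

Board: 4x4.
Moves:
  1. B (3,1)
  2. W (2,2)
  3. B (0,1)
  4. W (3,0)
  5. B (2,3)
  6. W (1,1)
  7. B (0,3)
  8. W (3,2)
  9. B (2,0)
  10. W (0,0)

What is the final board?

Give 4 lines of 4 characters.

Answer: WB.B
.W..
B.WB
.BW.

Derivation:
Move 1: B@(3,1) -> caps B=0 W=0
Move 2: W@(2,2) -> caps B=0 W=0
Move 3: B@(0,1) -> caps B=0 W=0
Move 4: W@(3,0) -> caps B=0 W=0
Move 5: B@(2,3) -> caps B=0 W=0
Move 6: W@(1,1) -> caps B=0 W=0
Move 7: B@(0,3) -> caps B=0 W=0
Move 8: W@(3,2) -> caps B=0 W=0
Move 9: B@(2,0) -> caps B=1 W=0
Move 10: W@(0,0) -> caps B=1 W=0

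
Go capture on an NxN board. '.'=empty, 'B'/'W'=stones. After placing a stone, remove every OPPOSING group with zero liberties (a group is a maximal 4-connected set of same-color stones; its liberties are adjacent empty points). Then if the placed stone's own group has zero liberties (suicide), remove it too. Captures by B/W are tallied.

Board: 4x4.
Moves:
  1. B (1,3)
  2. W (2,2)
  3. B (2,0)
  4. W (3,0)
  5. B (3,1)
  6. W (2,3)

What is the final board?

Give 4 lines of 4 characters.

Move 1: B@(1,3) -> caps B=0 W=0
Move 2: W@(2,2) -> caps B=0 W=0
Move 3: B@(2,0) -> caps B=0 W=0
Move 4: W@(3,0) -> caps B=0 W=0
Move 5: B@(3,1) -> caps B=1 W=0
Move 6: W@(2,3) -> caps B=1 W=0

Answer: ....
...B
B.WW
.B..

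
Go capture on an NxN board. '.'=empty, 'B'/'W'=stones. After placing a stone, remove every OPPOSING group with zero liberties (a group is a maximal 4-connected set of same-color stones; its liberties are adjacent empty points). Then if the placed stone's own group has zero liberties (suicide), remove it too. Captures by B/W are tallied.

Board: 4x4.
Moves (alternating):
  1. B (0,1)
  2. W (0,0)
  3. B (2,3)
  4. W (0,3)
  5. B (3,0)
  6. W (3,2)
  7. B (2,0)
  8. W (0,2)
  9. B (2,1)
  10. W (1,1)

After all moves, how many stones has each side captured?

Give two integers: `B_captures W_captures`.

Answer: 0 1

Derivation:
Move 1: B@(0,1) -> caps B=0 W=0
Move 2: W@(0,0) -> caps B=0 W=0
Move 3: B@(2,3) -> caps B=0 W=0
Move 4: W@(0,3) -> caps B=0 W=0
Move 5: B@(3,0) -> caps B=0 W=0
Move 6: W@(3,2) -> caps B=0 W=0
Move 7: B@(2,0) -> caps B=0 W=0
Move 8: W@(0,2) -> caps B=0 W=0
Move 9: B@(2,1) -> caps B=0 W=0
Move 10: W@(1,1) -> caps B=0 W=1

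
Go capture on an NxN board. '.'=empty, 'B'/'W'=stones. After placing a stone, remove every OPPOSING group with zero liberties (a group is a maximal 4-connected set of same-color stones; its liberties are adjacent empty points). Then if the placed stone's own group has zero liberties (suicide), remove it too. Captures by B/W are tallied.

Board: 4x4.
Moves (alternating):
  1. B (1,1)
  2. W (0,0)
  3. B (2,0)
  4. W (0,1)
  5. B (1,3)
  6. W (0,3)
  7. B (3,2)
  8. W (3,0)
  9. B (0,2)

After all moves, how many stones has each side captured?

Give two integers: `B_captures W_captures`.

Move 1: B@(1,1) -> caps B=0 W=0
Move 2: W@(0,0) -> caps B=0 W=0
Move 3: B@(2,0) -> caps B=0 W=0
Move 4: W@(0,1) -> caps B=0 W=0
Move 5: B@(1,3) -> caps B=0 W=0
Move 6: W@(0,3) -> caps B=0 W=0
Move 7: B@(3,2) -> caps B=0 W=0
Move 8: W@(3,0) -> caps B=0 W=0
Move 9: B@(0,2) -> caps B=1 W=0

Answer: 1 0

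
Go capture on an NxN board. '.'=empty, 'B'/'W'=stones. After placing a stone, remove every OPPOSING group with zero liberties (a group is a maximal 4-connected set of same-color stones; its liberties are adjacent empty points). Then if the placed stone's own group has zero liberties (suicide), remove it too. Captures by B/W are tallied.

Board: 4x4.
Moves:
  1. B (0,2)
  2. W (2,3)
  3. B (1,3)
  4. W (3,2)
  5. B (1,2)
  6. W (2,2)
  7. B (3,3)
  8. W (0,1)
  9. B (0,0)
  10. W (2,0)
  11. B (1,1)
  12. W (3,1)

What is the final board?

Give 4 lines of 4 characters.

Move 1: B@(0,2) -> caps B=0 W=0
Move 2: W@(2,3) -> caps B=0 W=0
Move 3: B@(1,3) -> caps B=0 W=0
Move 4: W@(3,2) -> caps B=0 W=0
Move 5: B@(1,2) -> caps B=0 W=0
Move 6: W@(2,2) -> caps B=0 W=0
Move 7: B@(3,3) -> caps B=0 W=0
Move 8: W@(0,1) -> caps B=0 W=0
Move 9: B@(0,0) -> caps B=0 W=0
Move 10: W@(2,0) -> caps B=0 W=0
Move 11: B@(1,1) -> caps B=1 W=0
Move 12: W@(3,1) -> caps B=1 W=0

Answer: B.B.
.BBB
W.WW
.WW.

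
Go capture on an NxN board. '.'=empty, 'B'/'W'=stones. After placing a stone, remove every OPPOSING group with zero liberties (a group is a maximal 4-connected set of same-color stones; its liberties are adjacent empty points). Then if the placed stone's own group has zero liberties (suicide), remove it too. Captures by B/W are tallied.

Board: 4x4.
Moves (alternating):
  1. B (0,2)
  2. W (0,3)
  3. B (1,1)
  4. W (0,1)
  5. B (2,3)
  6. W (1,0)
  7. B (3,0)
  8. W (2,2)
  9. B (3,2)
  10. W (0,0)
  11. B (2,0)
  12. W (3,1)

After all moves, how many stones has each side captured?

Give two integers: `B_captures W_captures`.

Move 1: B@(0,2) -> caps B=0 W=0
Move 2: W@(0,3) -> caps B=0 W=0
Move 3: B@(1,1) -> caps B=0 W=0
Move 4: W@(0,1) -> caps B=0 W=0
Move 5: B@(2,3) -> caps B=0 W=0
Move 6: W@(1,0) -> caps B=0 W=0
Move 7: B@(3,0) -> caps B=0 W=0
Move 8: W@(2,2) -> caps B=0 W=0
Move 9: B@(3,2) -> caps B=0 W=0
Move 10: W@(0,0) -> caps B=0 W=0
Move 11: B@(2,0) -> caps B=3 W=0
Move 12: W@(3,1) -> caps B=3 W=0

Answer: 3 0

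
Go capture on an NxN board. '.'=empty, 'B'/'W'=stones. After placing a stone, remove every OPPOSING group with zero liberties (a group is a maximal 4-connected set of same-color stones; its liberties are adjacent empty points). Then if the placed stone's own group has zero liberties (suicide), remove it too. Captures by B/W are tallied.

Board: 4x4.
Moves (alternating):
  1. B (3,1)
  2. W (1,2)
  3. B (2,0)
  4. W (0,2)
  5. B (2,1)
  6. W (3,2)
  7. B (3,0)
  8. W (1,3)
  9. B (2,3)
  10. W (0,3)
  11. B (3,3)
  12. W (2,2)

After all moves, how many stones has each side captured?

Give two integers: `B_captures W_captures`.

Answer: 0 2

Derivation:
Move 1: B@(3,1) -> caps B=0 W=0
Move 2: W@(1,2) -> caps B=0 W=0
Move 3: B@(2,0) -> caps B=0 W=0
Move 4: W@(0,2) -> caps B=0 W=0
Move 5: B@(2,1) -> caps B=0 W=0
Move 6: W@(3,2) -> caps B=0 W=0
Move 7: B@(3,0) -> caps B=0 W=0
Move 8: W@(1,3) -> caps B=0 W=0
Move 9: B@(2,3) -> caps B=0 W=0
Move 10: W@(0,3) -> caps B=0 W=0
Move 11: B@(3,3) -> caps B=0 W=0
Move 12: W@(2,2) -> caps B=0 W=2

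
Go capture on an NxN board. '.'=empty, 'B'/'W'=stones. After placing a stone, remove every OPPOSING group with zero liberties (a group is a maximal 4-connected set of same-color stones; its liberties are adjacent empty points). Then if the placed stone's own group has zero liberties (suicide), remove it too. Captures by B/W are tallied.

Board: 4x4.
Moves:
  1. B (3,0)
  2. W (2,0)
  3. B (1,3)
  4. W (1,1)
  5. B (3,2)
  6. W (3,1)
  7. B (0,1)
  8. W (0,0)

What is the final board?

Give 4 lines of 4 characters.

Answer: WB..
.W.B
W...
.WB.

Derivation:
Move 1: B@(3,0) -> caps B=0 W=0
Move 2: W@(2,0) -> caps B=0 W=0
Move 3: B@(1,3) -> caps B=0 W=0
Move 4: W@(1,1) -> caps B=0 W=0
Move 5: B@(3,2) -> caps B=0 W=0
Move 6: W@(3,1) -> caps B=0 W=1
Move 7: B@(0,1) -> caps B=0 W=1
Move 8: W@(0,0) -> caps B=0 W=1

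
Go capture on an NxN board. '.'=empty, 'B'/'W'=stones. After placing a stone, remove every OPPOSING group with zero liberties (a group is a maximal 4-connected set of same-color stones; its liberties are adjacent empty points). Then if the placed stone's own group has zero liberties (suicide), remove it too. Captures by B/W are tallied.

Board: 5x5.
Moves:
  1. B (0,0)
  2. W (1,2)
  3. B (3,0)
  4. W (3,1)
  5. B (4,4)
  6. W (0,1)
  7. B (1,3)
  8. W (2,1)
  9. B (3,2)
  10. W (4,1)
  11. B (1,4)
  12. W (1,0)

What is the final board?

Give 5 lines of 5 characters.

Answer: .W...
W.WBB
.W...
BWB..
.W..B

Derivation:
Move 1: B@(0,0) -> caps B=0 W=0
Move 2: W@(1,2) -> caps B=0 W=0
Move 3: B@(3,0) -> caps B=0 W=0
Move 4: W@(3,1) -> caps B=0 W=0
Move 5: B@(4,4) -> caps B=0 W=0
Move 6: W@(0,1) -> caps B=0 W=0
Move 7: B@(1,3) -> caps B=0 W=0
Move 8: W@(2,1) -> caps B=0 W=0
Move 9: B@(3,2) -> caps B=0 W=0
Move 10: W@(4,1) -> caps B=0 W=0
Move 11: B@(1,4) -> caps B=0 W=0
Move 12: W@(1,0) -> caps B=0 W=1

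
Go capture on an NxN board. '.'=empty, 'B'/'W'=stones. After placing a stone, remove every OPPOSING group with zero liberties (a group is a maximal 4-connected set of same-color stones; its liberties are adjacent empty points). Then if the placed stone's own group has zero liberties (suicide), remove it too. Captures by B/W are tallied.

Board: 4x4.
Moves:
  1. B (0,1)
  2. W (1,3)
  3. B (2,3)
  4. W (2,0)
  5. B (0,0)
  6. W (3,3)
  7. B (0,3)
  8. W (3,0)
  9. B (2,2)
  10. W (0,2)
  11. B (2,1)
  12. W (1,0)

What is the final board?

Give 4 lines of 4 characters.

Answer: BBW.
W..W
WBBB
W..W

Derivation:
Move 1: B@(0,1) -> caps B=0 W=0
Move 2: W@(1,3) -> caps B=0 W=0
Move 3: B@(2,3) -> caps B=0 W=0
Move 4: W@(2,0) -> caps B=0 W=0
Move 5: B@(0,0) -> caps B=0 W=0
Move 6: W@(3,3) -> caps B=0 W=0
Move 7: B@(0,3) -> caps B=0 W=0
Move 8: W@(3,0) -> caps B=0 W=0
Move 9: B@(2,2) -> caps B=0 W=0
Move 10: W@(0,2) -> caps B=0 W=1
Move 11: B@(2,1) -> caps B=0 W=1
Move 12: W@(1,0) -> caps B=0 W=1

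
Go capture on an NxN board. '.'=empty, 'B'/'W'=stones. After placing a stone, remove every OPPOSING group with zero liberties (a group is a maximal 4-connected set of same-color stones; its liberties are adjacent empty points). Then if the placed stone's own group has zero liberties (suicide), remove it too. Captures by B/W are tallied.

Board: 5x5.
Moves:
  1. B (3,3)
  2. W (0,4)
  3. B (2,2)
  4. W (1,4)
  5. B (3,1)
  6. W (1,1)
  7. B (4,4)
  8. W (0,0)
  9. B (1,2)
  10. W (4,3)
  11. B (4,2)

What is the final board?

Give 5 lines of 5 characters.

Move 1: B@(3,3) -> caps B=0 W=0
Move 2: W@(0,4) -> caps B=0 W=0
Move 3: B@(2,2) -> caps B=0 W=0
Move 4: W@(1,4) -> caps B=0 W=0
Move 5: B@(3,1) -> caps B=0 W=0
Move 6: W@(1,1) -> caps B=0 W=0
Move 7: B@(4,4) -> caps B=0 W=0
Move 8: W@(0,0) -> caps B=0 W=0
Move 9: B@(1,2) -> caps B=0 W=0
Move 10: W@(4,3) -> caps B=0 W=0
Move 11: B@(4,2) -> caps B=1 W=0

Answer: W...W
.WB.W
..B..
.B.B.
..B.B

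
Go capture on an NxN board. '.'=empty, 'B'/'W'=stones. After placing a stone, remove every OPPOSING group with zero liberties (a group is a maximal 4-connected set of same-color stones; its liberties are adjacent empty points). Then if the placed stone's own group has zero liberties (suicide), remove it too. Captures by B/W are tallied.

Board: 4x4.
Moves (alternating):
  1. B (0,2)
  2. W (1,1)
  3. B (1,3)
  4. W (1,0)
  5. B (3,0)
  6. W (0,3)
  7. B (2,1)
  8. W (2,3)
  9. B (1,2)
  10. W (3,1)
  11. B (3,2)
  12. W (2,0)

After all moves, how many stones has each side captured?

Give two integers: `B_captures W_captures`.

Answer: 1 0

Derivation:
Move 1: B@(0,2) -> caps B=0 W=0
Move 2: W@(1,1) -> caps B=0 W=0
Move 3: B@(1,3) -> caps B=0 W=0
Move 4: W@(1,0) -> caps B=0 W=0
Move 5: B@(3,0) -> caps B=0 W=0
Move 6: W@(0,3) -> caps B=0 W=0
Move 7: B@(2,1) -> caps B=0 W=0
Move 8: W@(2,3) -> caps B=0 W=0
Move 9: B@(1,2) -> caps B=0 W=0
Move 10: W@(3,1) -> caps B=0 W=0
Move 11: B@(3,2) -> caps B=1 W=0
Move 12: W@(2,0) -> caps B=1 W=0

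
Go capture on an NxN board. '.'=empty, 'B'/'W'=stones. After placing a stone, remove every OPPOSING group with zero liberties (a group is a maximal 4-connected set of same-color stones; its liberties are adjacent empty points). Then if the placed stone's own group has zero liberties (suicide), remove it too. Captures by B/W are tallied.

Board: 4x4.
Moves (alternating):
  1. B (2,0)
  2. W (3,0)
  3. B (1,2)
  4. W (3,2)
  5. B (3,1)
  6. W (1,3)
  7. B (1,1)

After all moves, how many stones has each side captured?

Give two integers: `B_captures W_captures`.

Answer: 1 0

Derivation:
Move 1: B@(2,0) -> caps B=0 W=0
Move 2: W@(3,0) -> caps B=0 W=0
Move 3: B@(1,2) -> caps B=0 W=0
Move 4: W@(3,2) -> caps B=0 W=0
Move 5: B@(3,1) -> caps B=1 W=0
Move 6: W@(1,3) -> caps B=1 W=0
Move 7: B@(1,1) -> caps B=1 W=0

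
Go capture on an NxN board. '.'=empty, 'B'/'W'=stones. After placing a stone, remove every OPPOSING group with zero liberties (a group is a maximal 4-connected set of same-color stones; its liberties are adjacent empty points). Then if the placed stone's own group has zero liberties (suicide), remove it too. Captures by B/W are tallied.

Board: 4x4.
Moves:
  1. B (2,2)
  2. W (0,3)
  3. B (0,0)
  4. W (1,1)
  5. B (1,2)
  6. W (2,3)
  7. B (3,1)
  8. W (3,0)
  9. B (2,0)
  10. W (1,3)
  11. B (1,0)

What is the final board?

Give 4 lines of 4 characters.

Move 1: B@(2,2) -> caps B=0 W=0
Move 2: W@(0,3) -> caps B=0 W=0
Move 3: B@(0,0) -> caps B=0 W=0
Move 4: W@(1,1) -> caps B=0 W=0
Move 5: B@(1,2) -> caps B=0 W=0
Move 6: W@(2,3) -> caps B=0 W=0
Move 7: B@(3,1) -> caps B=0 W=0
Move 8: W@(3,0) -> caps B=0 W=0
Move 9: B@(2,0) -> caps B=1 W=0
Move 10: W@(1,3) -> caps B=1 W=0
Move 11: B@(1,0) -> caps B=1 W=0

Answer: B..W
BWBW
B.BW
.B..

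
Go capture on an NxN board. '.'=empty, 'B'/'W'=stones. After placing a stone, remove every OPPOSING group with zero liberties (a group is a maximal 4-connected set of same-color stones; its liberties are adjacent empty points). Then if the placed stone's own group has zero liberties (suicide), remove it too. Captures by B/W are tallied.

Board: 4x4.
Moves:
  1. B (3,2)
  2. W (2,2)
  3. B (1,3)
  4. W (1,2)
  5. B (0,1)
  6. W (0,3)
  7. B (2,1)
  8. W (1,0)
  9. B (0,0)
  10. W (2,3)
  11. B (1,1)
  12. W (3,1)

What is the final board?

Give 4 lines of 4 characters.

Move 1: B@(3,2) -> caps B=0 W=0
Move 2: W@(2,2) -> caps B=0 W=0
Move 3: B@(1,3) -> caps B=0 W=0
Move 4: W@(1,2) -> caps B=0 W=0
Move 5: B@(0,1) -> caps B=0 W=0
Move 6: W@(0,3) -> caps B=0 W=0
Move 7: B@(2,1) -> caps B=0 W=0
Move 8: W@(1,0) -> caps B=0 W=0
Move 9: B@(0,0) -> caps B=0 W=0
Move 10: W@(2,3) -> caps B=0 W=1
Move 11: B@(1,1) -> caps B=0 W=1
Move 12: W@(3,1) -> caps B=0 W=1

Answer: BB.W
WBW.
.BWW
.WB.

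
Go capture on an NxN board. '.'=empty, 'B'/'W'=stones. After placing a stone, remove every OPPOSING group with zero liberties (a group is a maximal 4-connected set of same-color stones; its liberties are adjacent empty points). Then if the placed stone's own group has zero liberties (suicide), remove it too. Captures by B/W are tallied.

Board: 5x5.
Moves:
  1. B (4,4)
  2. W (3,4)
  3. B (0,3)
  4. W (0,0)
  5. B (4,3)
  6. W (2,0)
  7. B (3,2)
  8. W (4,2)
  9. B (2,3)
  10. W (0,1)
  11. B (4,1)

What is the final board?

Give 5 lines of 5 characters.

Move 1: B@(4,4) -> caps B=0 W=0
Move 2: W@(3,4) -> caps B=0 W=0
Move 3: B@(0,3) -> caps B=0 W=0
Move 4: W@(0,0) -> caps B=0 W=0
Move 5: B@(4,3) -> caps B=0 W=0
Move 6: W@(2,0) -> caps B=0 W=0
Move 7: B@(3,2) -> caps B=0 W=0
Move 8: W@(4,2) -> caps B=0 W=0
Move 9: B@(2,3) -> caps B=0 W=0
Move 10: W@(0,1) -> caps B=0 W=0
Move 11: B@(4,1) -> caps B=1 W=0

Answer: WW.B.
.....
W..B.
..B.W
.B.BB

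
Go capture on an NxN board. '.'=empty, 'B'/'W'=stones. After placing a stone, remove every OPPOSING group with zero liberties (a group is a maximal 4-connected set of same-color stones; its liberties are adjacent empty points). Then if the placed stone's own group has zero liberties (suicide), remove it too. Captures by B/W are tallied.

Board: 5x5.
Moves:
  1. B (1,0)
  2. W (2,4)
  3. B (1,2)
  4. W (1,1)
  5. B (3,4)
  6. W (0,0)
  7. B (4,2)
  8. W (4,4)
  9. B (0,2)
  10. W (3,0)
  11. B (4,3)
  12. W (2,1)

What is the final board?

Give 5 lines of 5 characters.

Answer: W.B..
BWB..
.W..W
W...B
..BB.

Derivation:
Move 1: B@(1,0) -> caps B=0 W=0
Move 2: W@(2,4) -> caps B=0 W=0
Move 3: B@(1,2) -> caps B=0 W=0
Move 4: W@(1,1) -> caps B=0 W=0
Move 5: B@(3,4) -> caps B=0 W=0
Move 6: W@(0,0) -> caps B=0 W=0
Move 7: B@(4,2) -> caps B=0 W=0
Move 8: W@(4,4) -> caps B=0 W=0
Move 9: B@(0,2) -> caps B=0 W=0
Move 10: W@(3,0) -> caps B=0 W=0
Move 11: B@(4,3) -> caps B=1 W=0
Move 12: W@(2,1) -> caps B=1 W=0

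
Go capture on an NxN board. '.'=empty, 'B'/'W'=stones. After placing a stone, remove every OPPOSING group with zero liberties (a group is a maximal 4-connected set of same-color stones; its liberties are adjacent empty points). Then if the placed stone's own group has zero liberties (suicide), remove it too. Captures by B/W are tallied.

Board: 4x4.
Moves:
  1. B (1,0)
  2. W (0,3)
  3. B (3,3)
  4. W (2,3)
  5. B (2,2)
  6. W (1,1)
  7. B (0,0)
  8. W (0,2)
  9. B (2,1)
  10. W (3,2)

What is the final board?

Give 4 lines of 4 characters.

Answer: B.WW
BW..
.BBW
..W.

Derivation:
Move 1: B@(1,0) -> caps B=0 W=0
Move 2: W@(0,3) -> caps B=0 W=0
Move 3: B@(3,3) -> caps B=0 W=0
Move 4: W@(2,3) -> caps B=0 W=0
Move 5: B@(2,2) -> caps B=0 W=0
Move 6: W@(1,1) -> caps B=0 W=0
Move 7: B@(0,0) -> caps B=0 W=0
Move 8: W@(0,2) -> caps B=0 W=0
Move 9: B@(2,1) -> caps B=0 W=0
Move 10: W@(3,2) -> caps B=0 W=1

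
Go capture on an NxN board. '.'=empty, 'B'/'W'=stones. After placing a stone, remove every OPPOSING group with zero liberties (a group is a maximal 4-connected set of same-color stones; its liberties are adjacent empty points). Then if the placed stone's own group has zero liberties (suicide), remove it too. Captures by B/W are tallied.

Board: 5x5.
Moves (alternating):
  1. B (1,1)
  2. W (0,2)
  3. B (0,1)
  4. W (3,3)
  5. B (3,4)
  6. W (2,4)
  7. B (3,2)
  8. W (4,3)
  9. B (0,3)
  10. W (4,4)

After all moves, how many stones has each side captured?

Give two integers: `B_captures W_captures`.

Move 1: B@(1,1) -> caps B=0 W=0
Move 2: W@(0,2) -> caps B=0 W=0
Move 3: B@(0,1) -> caps B=0 W=0
Move 4: W@(3,3) -> caps B=0 W=0
Move 5: B@(3,4) -> caps B=0 W=0
Move 6: W@(2,4) -> caps B=0 W=0
Move 7: B@(3,2) -> caps B=0 W=0
Move 8: W@(4,3) -> caps B=0 W=0
Move 9: B@(0,3) -> caps B=0 W=0
Move 10: W@(4,4) -> caps B=0 W=1

Answer: 0 1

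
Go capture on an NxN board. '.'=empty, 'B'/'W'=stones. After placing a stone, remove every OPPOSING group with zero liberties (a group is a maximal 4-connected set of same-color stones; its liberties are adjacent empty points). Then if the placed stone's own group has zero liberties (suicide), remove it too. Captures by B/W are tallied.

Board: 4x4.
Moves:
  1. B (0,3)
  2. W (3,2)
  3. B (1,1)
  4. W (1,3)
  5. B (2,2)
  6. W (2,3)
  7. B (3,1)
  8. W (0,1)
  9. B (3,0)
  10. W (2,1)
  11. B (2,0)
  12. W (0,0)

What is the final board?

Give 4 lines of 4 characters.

Answer: WW.B
.B.W
B.BW
BBW.

Derivation:
Move 1: B@(0,3) -> caps B=0 W=0
Move 2: W@(3,2) -> caps B=0 W=0
Move 3: B@(1,1) -> caps B=0 W=0
Move 4: W@(1,3) -> caps B=0 W=0
Move 5: B@(2,2) -> caps B=0 W=0
Move 6: W@(2,3) -> caps B=0 W=0
Move 7: B@(3,1) -> caps B=0 W=0
Move 8: W@(0,1) -> caps B=0 W=0
Move 9: B@(3,0) -> caps B=0 W=0
Move 10: W@(2,1) -> caps B=0 W=0
Move 11: B@(2,0) -> caps B=1 W=0
Move 12: W@(0,0) -> caps B=1 W=0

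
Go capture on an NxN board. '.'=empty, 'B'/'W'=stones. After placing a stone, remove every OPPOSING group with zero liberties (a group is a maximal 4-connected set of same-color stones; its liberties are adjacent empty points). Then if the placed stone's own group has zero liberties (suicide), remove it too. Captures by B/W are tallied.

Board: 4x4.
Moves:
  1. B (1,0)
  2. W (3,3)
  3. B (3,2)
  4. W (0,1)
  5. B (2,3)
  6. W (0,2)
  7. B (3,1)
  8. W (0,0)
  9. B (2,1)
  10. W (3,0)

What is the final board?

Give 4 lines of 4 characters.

Answer: WWW.
B...
.B.B
WBB.

Derivation:
Move 1: B@(1,0) -> caps B=0 W=0
Move 2: W@(3,3) -> caps B=0 W=0
Move 3: B@(3,2) -> caps B=0 W=0
Move 4: W@(0,1) -> caps B=0 W=0
Move 5: B@(2,3) -> caps B=1 W=0
Move 6: W@(0,2) -> caps B=1 W=0
Move 7: B@(3,1) -> caps B=1 W=0
Move 8: W@(0,0) -> caps B=1 W=0
Move 9: B@(2,1) -> caps B=1 W=0
Move 10: W@(3,0) -> caps B=1 W=0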